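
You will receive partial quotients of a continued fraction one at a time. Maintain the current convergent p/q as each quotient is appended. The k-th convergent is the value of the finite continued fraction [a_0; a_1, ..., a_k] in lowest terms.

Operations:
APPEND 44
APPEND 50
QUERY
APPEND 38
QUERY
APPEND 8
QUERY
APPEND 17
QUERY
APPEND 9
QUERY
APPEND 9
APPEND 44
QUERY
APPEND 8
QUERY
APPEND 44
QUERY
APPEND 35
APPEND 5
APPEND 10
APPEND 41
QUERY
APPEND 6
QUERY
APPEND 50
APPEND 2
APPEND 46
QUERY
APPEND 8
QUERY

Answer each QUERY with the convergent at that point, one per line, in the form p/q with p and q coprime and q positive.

2201/50
83682/1901
671657/15258
11501851/261287
104188316/2366841
41868842896/951132505
335899939863/7630622896
14821466196868/336698539929
1094098429083102076/24854581774692275
6591212237218923529/149732253689093901
31054083819884793385252/705454139429031340671
249100571191895624562597/5658805782218398593919

APPEND 44: p_0 = 44·1 + 0 = 44, q_0 = 44·0 + 1 = 1 → 44/1
APPEND 50: p_1 = 50·44 + 1 = 2201, q_1 = 50·1 + 0 = 50 → 2201/50
APPEND 38: p_2 = 38·2201 + 44 = 83682, q_2 = 38·50 + 1 = 1901 → 83682/1901
APPEND 8: p_3 = 8·83682 + 2201 = 671657, q_3 = 8·1901 + 50 = 15258 → 671657/15258
APPEND 17: p_4 = 17·671657 + 83682 = 11501851, q_4 = 17·15258 + 1901 = 261287 → 11501851/261287
APPEND 9: p_5 = 9·11501851 + 671657 = 104188316, q_5 = 9·261287 + 15258 = 2366841 → 104188316/2366841
APPEND 9: p_6 = 9·104188316 + 11501851 = 949196695, q_6 = 9·2366841 + 261287 = 21562856 → 949196695/21562856
APPEND 44: p_7 = 44·949196695 + 104188316 = 41868842896, q_7 = 44·21562856 + 2366841 = 951132505 → 41868842896/951132505
APPEND 8: p_8 = 8·41868842896 + 949196695 = 335899939863, q_8 = 8·951132505 + 21562856 = 7630622896 → 335899939863/7630622896
APPEND 44: p_9 = 44·335899939863 + 41868842896 = 14821466196868, q_9 = 44·7630622896 + 951132505 = 336698539929 → 14821466196868/336698539929
APPEND 35: p_10 = 35·14821466196868 + 335899939863 = 519087216830243, q_10 = 35·336698539929 + 7630622896 = 11792079520411 → 519087216830243/11792079520411
APPEND 5: p_11 = 5·519087216830243 + 14821466196868 = 2610257550348083, q_11 = 5·11792079520411 + 336698539929 = 59297096141984 → 2610257550348083/59297096141984
APPEND 10: p_12 = 10·2610257550348083 + 519087216830243 = 26621662720311073, q_12 = 10·59297096141984 + 11792079520411 = 604763040940251 → 26621662720311073/604763040940251
APPEND 41: p_13 = 41·26621662720311073 + 2610257550348083 = 1094098429083102076, q_13 = 41·604763040940251 + 59297096141984 = 24854581774692275 → 1094098429083102076/24854581774692275
APPEND 6: p_14 = 6·1094098429083102076 + 26621662720311073 = 6591212237218923529, q_14 = 6·24854581774692275 + 604763040940251 = 149732253689093901 → 6591212237218923529/149732253689093901
APPEND 50: p_15 = 50·6591212237218923529 + 1094098429083102076 = 330654710290029278526, q_15 = 50·149732253689093901 + 24854581774692275 = 7511467266229387325 → 330654710290029278526/7511467266229387325
APPEND 2: p_16 = 2·330654710290029278526 + 6591212237218923529 = 667900632817277480581, q_16 = 2·7511467266229387325 + 149732253689093901 = 15172666786147868551 → 667900632817277480581/15172666786147868551
APPEND 46: p_17 = 46·667900632817277480581 + 330654710290029278526 = 31054083819884793385252, q_17 = 46·15172666786147868551 + 7511467266229387325 = 705454139429031340671 → 31054083819884793385252/705454139429031340671
APPEND 8: p_18 = 8·31054083819884793385252 + 667900632817277480581 = 249100571191895624562597, q_18 = 8·705454139429031340671 + 15172666786147868551 = 5658805782218398593919 → 249100571191895624562597/5658805782218398593919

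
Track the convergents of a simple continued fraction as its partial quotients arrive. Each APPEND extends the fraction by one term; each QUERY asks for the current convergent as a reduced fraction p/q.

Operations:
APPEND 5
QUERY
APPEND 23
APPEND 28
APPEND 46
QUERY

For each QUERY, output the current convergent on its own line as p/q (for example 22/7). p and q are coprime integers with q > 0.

APPEND 5: p_0 = 5·1 + 0 = 5, q_0 = 5·0 + 1 = 1 → 5/1
APPEND 23: p_1 = 23·5 + 1 = 116, q_1 = 23·1 + 0 = 23 → 116/23
APPEND 28: p_2 = 28·116 + 5 = 3253, q_2 = 28·23 + 1 = 645 → 3253/645
APPEND 46: p_3 = 46·3253 + 116 = 149754, q_3 = 46·645 + 23 = 29693 → 149754/29693

5/1
149754/29693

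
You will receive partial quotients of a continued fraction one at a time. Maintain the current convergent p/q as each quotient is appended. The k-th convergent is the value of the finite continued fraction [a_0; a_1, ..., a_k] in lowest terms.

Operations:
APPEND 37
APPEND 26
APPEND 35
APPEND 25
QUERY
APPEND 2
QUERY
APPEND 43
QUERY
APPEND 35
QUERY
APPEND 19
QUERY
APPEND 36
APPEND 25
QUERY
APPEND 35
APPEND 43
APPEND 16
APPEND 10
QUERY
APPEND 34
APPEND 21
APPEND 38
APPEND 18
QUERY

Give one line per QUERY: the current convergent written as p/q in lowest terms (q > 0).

APPEND 37: p_0 = 37·1 + 0 = 37, q_0 = 37·0 + 1 = 1 → 37/1
APPEND 26: p_1 = 26·37 + 1 = 963, q_1 = 26·1 + 0 = 26 → 963/26
APPEND 35: p_2 = 35·963 + 37 = 33742, q_2 = 35·26 + 1 = 911 → 33742/911
APPEND 25: p_3 = 25·33742 + 963 = 844513, q_3 = 25·911 + 26 = 22801 → 844513/22801
APPEND 2: p_4 = 2·844513 + 33742 = 1722768, q_4 = 2·22801 + 911 = 46513 → 1722768/46513
APPEND 43: p_5 = 43·1722768 + 844513 = 74923537, q_5 = 43·46513 + 22801 = 2022860 → 74923537/2022860
APPEND 35: p_6 = 35·74923537 + 1722768 = 2624046563, q_6 = 35·2022860 + 46513 = 70846613 → 2624046563/70846613
APPEND 19: p_7 = 19·2624046563 + 74923537 = 49931808234, q_7 = 19·70846613 + 2022860 = 1348108507 → 49931808234/1348108507
APPEND 36: p_8 = 36·49931808234 + 2624046563 = 1800169142987, q_8 = 36·1348108507 + 70846613 = 48602752865 → 1800169142987/48602752865
APPEND 25: p_9 = 25·1800169142987 + 49931808234 = 45054160382909, q_9 = 25·48602752865 + 1348108507 = 1216416930132 → 45054160382909/1216416930132
APPEND 35: p_10 = 35·45054160382909 + 1800169142987 = 1578695782544802, q_10 = 35·1216416930132 + 48602752865 = 42623195307485 → 1578695782544802/42623195307485
APPEND 43: p_11 = 43·1578695782544802 + 45054160382909 = 67928972809809395, q_11 = 43·42623195307485 + 1216416930132 = 1834013815151987 → 67928972809809395/1834013815151987
APPEND 16: p_12 = 16·67928972809809395 + 1578695782544802 = 1088442260739495122, q_12 = 16·1834013815151987 + 42623195307485 = 29386844237739277 → 1088442260739495122/29386844237739277
APPEND 10: p_13 = 10·1088442260739495122 + 67928972809809395 = 10952351580204760615, q_13 = 10·29386844237739277 + 1834013815151987 = 295702456192544757 → 10952351580204760615/295702456192544757
APPEND 34: p_14 = 34·10952351580204760615 + 1088442260739495122 = 373468395987701356032, q_14 = 34·295702456192544757 + 29386844237739277 = 10083270354784261015 → 373468395987701356032/10083270354784261015
APPEND 21: p_15 = 21·373468395987701356032 + 10952351580204760615 = 7853788667321933237287, q_15 = 21·10083270354784261015 + 295702456192544757 = 212044379906662026072 → 7853788667321933237287/212044379906662026072
APPEND 38: p_16 = 38·7853788667321933237287 + 373468395987701356032 = 298817437754221164372938, q_16 = 38·212044379906662026072 + 10083270354784261015 = 8067769706807941251751 → 298817437754221164372938/8067769706807941251751
APPEND 18: p_17 = 18·298817437754221164372938 + 7853788667321933237287 = 5386567668243302891950171, q_17 = 18·8067769706807941251751 + 212044379906662026072 = 145431899102449604557590 → 5386567668243302891950171/145431899102449604557590

844513/22801
1722768/46513
74923537/2022860
2624046563/70846613
49931808234/1348108507
45054160382909/1216416930132
10952351580204760615/295702456192544757
5386567668243302891950171/145431899102449604557590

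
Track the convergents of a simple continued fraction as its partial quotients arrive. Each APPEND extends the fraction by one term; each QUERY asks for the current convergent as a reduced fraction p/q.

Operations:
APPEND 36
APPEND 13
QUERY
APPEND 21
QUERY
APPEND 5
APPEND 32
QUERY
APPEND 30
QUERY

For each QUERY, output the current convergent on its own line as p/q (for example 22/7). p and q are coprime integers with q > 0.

APPEND 36: p_0 = 36·1 + 0 = 36, q_0 = 36·0 + 1 = 1 → 36/1
APPEND 13: p_1 = 13·36 + 1 = 469, q_1 = 13·1 + 0 = 13 → 469/13
APPEND 21: p_2 = 21·469 + 36 = 9885, q_2 = 21·13 + 1 = 274 → 9885/274
APPEND 5: p_3 = 5·9885 + 469 = 49894, q_3 = 5·274 + 13 = 1383 → 49894/1383
APPEND 32: p_4 = 32·49894 + 9885 = 1606493, q_4 = 32·1383 + 274 = 44530 → 1606493/44530
APPEND 30: p_5 = 30·1606493 + 49894 = 48244684, q_5 = 30·44530 + 1383 = 1337283 → 48244684/1337283

469/13
9885/274
1606493/44530
48244684/1337283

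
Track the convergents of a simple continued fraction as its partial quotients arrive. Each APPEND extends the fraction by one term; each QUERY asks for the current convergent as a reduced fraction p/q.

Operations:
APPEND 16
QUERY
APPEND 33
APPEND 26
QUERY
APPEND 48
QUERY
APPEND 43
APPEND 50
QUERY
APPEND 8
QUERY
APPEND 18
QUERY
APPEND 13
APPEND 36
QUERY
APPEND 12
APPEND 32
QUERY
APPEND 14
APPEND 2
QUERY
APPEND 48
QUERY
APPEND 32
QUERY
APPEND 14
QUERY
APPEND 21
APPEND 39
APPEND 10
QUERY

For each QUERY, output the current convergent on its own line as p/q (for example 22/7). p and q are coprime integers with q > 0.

16/1
13770/859
661489/41265
1423551339/88803965
11416868509/712206974
206927184501/12908529497
97459856797293/6079739785157
37608491915502509/2346092556179365
1092990705053241837/68182934930226223
52991244949124477840/3305699297837882133
1696812829077036532717/105850560465742454479
23808370852027635935878/1485213545818232244839
196392070590688316313145385/12251328129313792584522708

APPEND 16: p_0 = 16·1 + 0 = 16, q_0 = 16·0 + 1 = 1 → 16/1
APPEND 33: p_1 = 33·16 + 1 = 529, q_1 = 33·1 + 0 = 33 → 529/33
APPEND 26: p_2 = 26·529 + 16 = 13770, q_2 = 26·33 + 1 = 859 → 13770/859
APPEND 48: p_3 = 48·13770 + 529 = 661489, q_3 = 48·859 + 33 = 41265 → 661489/41265
APPEND 43: p_4 = 43·661489 + 13770 = 28457797, q_4 = 43·41265 + 859 = 1775254 → 28457797/1775254
APPEND 50: p_5 = 50·28457797 + 661489 = 1423551339, q_5 = 50·1775254 + 41265 = 88803965 → 1423551339/88803965
APPEND 8: p_6 = 8·1423551339 + 28457797 = 11416868509, q_6 = 8·88803965 + 1775254 = 712206974 → 11416868509/712206974
APPEND 18: p_7 = 18·11416868509 + 1423551339 = 206927184501, q_7 = 18·712206974 + 88803965 = 12908529497 → 206927184501/12908529497
APPEND 13: p_8 = 13·206927184501 + 11416868509 = 2701470267022, q_8 = 13·12908529497 + 712206974 = 168523090435 → 2701470267022/168523090435
APPEND 36: p_9 = 36·2701470267022 + 206927184501 = 97459856797293, q_9 = 36·168523090435 + 12908529497 = 6079739785157 → 97459856797293/6079739785157
APPEND 12: p_10 = 12·97459856797293 + 2701470267022 = 1172219751834538, q_10 = 12·6079739785157 + 168523090435 = 73125400512319 → 1172219751834538/73125400512319
APPEND 32: p_11 = 32·1172219751834538 + 97459856797293 = 37608491915502509, q_11 = 32·73125400512319 + 6079739785157 = 2346092556179365 → 37608491915502509/2346092556179365
APPEND 14: p_12 = 14·37608491915502509 + 1172219751834538 = 527691106568869664, q_12 = 14·2346092556179365 + 73125400512319 = 32918421187023429 → 527691106568869664/32918421187023429
APPEND 2: p_13 = 2·527691106568869664 + 37608491915502509 = 1092990705053241837, q_13 = 2·32918421187023429 + 2346092556179365 = 68182934930226223 → 1092990705053241837/68182934930226223
APPEND 48: p_14 = 48·1092990705053241837 + 527691106568869664 = 52991244949124477840, q_14 = 48·68182934930226223 + 32918421187023429 = 3305699297837882133 → 52991244949124477840/3305699297837882133
APPEND 32: p_15 = 32·52991244949124477840 + 1092990705053241837 = 1696812829077036532717, q_15 = 32·3305699297837882133 + 68182934930226223 = 105850560465742454479 → 1696812829077036532717/105850560465742454479
APPEND 14: p_16 = 14·1696812829077036532717 + 52991244949124477840 = 23808370852027635935878, q_16 = 14·105850560465742454479 + 3305699297837882133 = 1485213545818232244839 → 23808370852027635935878/1485213545818232244839
APPEND 21: p_17 = 21·23808370852027635935878 + 1696812829077036532717 = 501672600721657391186155, q_17 = 21·1485213545818232244839 + 105850560465742454479 = 31295335022648619596098 → 501672600721657391186155/31295335022648619596098
APPEND 39: p_18 = 39·501672600721657391186155 + 23808370852027635935878 = 19589039798996665892195923, q_18 = 39·31295335022648619596098 + 1485213545818232244839 = 1222003279429114396492661 → 19589039798996665892195923/1222003279429114396492661
APPEND 10: p_19 = 10·19589039798996665892195923 + 501672600721657391186155 = 196392070590688316313145385, q_19 = 10·1222003279429114396492661 + 31295335022648619596098 = 12251328129313792584522708 → 196392070590688316313145385/12251328129313792584522708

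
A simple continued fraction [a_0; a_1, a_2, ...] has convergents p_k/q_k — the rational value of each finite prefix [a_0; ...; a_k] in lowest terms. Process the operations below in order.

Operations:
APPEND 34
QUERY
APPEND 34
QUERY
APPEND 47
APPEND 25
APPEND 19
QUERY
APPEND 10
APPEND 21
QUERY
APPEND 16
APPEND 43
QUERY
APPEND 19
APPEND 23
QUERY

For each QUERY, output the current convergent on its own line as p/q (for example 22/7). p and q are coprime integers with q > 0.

34/1
1157/34
25922571/761770
5498253603/161573659
3799501981723/111653532538
1666211218825994/48963882485463

APPEND 34: p_0 = 34·1 + 0 = 34, q_0 = 34·0 + 1 = 1 → 34/1
APPEND 34: p_1 = 34·34 + 1 = 1157, q_1 = 34·1 + 0 = 34 → 1157/34
APPEND 47: p_2 = 47·1157 + 34 = 54413, q_2 = 47·34 + 1 = 1599 → 54413/1599
APPEND 25: p_3 = 25·54413 + 1157 = 1361482, q_3 = 25·1599 + 34 = 40009 → 1361482/40009
APPEND 19: p_4 = 19·1361482 + 54413 = 25922571, q_4 = 19·40009 + 1599 = 761770 → 25922571/761770
APPEND 10: p_5 = 10·25922571 + 1361482 = 260587192, q_5 = 10·761770 + 40009 = 7657709 → 260587192/7657709
APPEND 21: p_6 = 21·260587192 + 25922571 = 5498253603, q_6 = 21·7657709 + 761770 = 161573659 → 5498253603/161573659
APPEND 16: p_7 = 16·5498253603 + 260587192 = 88232644840, q_7 = 16·161573659 + 7657709 = 2592836253 → 88232644840/2592836253
APPEND 43: p_8 = 43·88232644840 + 5498253603 = 3799501981723, q_8 = 43·2592836253 + 161573659 = 111653532538 → 3799501981723/111653532538
APPEND 19: p_9 = 19·3799501981723 + 88232644840 = 72278770297577, q_9 = 19·111653532538 + 2592836253 = 2124009954475 → 72278770297577/2124009954475
APPEND 23: p_10 = 23·72278770297577 + 3799501981723 = 1666211218825994, q_10 = 23·2124009954475 + 111653532538 = 48963882485463 → 1666211218825994/48963882485463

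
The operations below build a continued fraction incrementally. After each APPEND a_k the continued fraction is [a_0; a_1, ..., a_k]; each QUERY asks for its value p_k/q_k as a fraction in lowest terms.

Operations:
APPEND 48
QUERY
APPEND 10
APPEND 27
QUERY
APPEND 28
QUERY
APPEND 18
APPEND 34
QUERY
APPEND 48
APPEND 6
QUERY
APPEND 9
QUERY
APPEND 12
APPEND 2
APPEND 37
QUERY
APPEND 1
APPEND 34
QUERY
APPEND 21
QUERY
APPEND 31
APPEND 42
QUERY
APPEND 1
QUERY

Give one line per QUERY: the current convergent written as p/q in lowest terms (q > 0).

48/1
13035/271
365461/7598
224470783/4666788
64911604285/1349523942
594985627482/12369858337
562369903272009/11691771557419
20193098386971395/419818151724171
424632440493566924/8828184903271319
554144180095370500562/11520757291334943839
567327978849058046601/11794850841488078899

APPEND 48: p_0 = 48·1 + 0 = 48, q_0 = 48·0 + 1 = 1 → 48/1
APPEND 10: p_1 = 10·48 + 1 = 481, q_1 = 10·1 + 0 = 10 → 481/10
APPEND 27: p_2 = 27·481 + 48 = 13035, q_2 = 27·10 + 1 = 271 → 13035/271
APPEND 28: p_3 = 28·13035 + 481 = 365461, q_3 = 28·271 + 10 = 7598 → 365461/7598
APPEND 18: p_4 = 18·365461 + 13035 = 6591333, q_4 = 18·7598 + 271 = 137035 → 6591333/137035
APPEND 34: p_5 = 34·6591333 + 365461 = 224470783, q_5 = 34·137035 + 7598 = 4666788 → 224470783/4666788
APPEND 48: p_6 = 48·224470783 + 6591333 = 10781188917, q_6 = 48·4666788 + 137035 = 224142859 → 10781188917/224142859
APPEND 6: p_7 = 6·10781188917 + 224470783 = 64911604285, q_7 = 6·224142859 + 4666788 = 1349523942 → 64911604285/1349523942
APPEND 9: p_8 = 9·64911604285 + 10781188917 = 594985627482, q_8 = 9·1349523942 + 224142859 = 12369858337 → 594985627482/12369858337
APPEND 12: p_9 = 12·594985627482 + 64911604285 = 7204739134069, q_9 = 12·12369858337 + 1349523942 = 149787823986 → 7204739134069/149787823986
APPEND 2: p_10 = 2·7204739134069 + 594985627482 = 15004463895620, q_10 = 2·149787823986 + 12369858337 = 311945506309 → 15004463895620/311945506309
APPEND 37: p_11 = 37·15004463895620 + 7204739134069 = 562369903272009, q_11 = 37·311945506309 + 149787823986 = 11691771557419 → 562369903272009/11691771557419
APPEND 1: p_12 = 1·562369903272009 + 15004463895620 = 577374367167629, q_12 = 1·11691771557419 + 311945506309 = 12003717063728 → 577374367167629/12003717063728
APPEND 34: p_13 = 34·577374367167629 + 562369903272009 = 20193098386971395, q_13 = 34·12003717063728 + 11691771557419 = 419818151724171 → 20193098386971395/419818151724171
APPEND 21: p_14 = 21·20193098386971395 + 577374367167629 = 424632440493566924, q_14 = 21·419818151724171 + 12003717063728 = 8828184903271319 → 424632440493566924/8828184903271319
APPEND 31: p_15 = 31·424632440493566924 + 20193098386971395 = 13183798753687546039, q_15 = 31·8828184903271319 + 419818151724171 = 274093550153135060 → 13183798753687546039/274093550153135060
APPEND 42: p_16 = 42·13183798753687546039 + 424632440493566924 = 554144180095370500562, q_16 = 42·274093550153135060 + 8828184903271319 = 11520757291334943839 → 554144180095370500562/11520757291334943839
APPEND 1: p_17 = 1·554144180095370500562 + 13183798753687546039 = 567327978849058046601, q_17 = 1·11520757291334943839 + 274093550153135060 = 11794850841488078899 → 567327978849058046601/11794850841488078899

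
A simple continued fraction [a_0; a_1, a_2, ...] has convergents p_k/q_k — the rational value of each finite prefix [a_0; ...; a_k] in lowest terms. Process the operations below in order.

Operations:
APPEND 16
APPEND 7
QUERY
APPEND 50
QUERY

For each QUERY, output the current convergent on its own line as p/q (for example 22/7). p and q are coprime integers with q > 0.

APPEND 16: p_0 = 16·1 + 0 = 16, q_0 = 16·0 + 1 = 1 → 16/1
APPEND 7: p_1 = 7·16 + 1 = 113, q_1 = 7·1 + 0 = 7 → 113/7
APPEND 50: p_2 = 50·113 + 16 = 5666, q_2 = 50·7 + 1 = 351 → 5666/351

113/7
5666/351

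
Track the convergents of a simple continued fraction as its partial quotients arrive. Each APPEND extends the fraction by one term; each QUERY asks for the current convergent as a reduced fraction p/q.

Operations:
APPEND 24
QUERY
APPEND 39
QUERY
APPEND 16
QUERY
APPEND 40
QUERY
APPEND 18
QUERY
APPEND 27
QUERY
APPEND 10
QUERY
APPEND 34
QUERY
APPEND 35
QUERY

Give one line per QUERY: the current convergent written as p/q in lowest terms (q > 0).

APPEND 24: p_0 = 24·1 + 0 = 24, q_0 = 24·0 + 1 = 1 → 24/1
APPEND 39: p_1 = 39·24 + 1 = 937, q_1 = 39·1 + 0 = 39 → 937/39
APPEND 16: p_2 = 16·937 + 24 = 15016, q_2 = 16·39 + 1 = 625 → 15016/625
APPEND 40: p_3 = 40·15016 + 937 = 601577, q_3 = 40·625 + 39 = 25039 → 601577/25039
APPEND 18: p_4 = 18·601577 + 15016 = 10843402, q_4 = 18·25039 + 625 = 451327 → 10843402/451327
APPEND 27: p_5 = 27·10843402 + 601577 = 293373431, q_5 = 27·451327 + 25039 = 12210868 → 293373431/12210868
APPEND 10: p_6 = 10·293373431 + 10843402 = 2944577712, q_6 = 10·12210868 + 451327 = 122560007 → 2944577712/122560007
APPEND 34: p_7 = 34·2944577712 + 293373431 = 100409015639, q_7 = 34·122560007 + 12210868 = 4179251106 → 100409015639/4179251106
APPEND 35: p_8 = 35·100409015639 + 2944577712 = 3517260125077, q_8 = 35·4179251106 + 122560007 = 146396348717 → 3517260125077/146396348717

24/1
937/39
15016/625
601577/25039
10843402/451327
293373431/12210868
2944577712/122560007
100409015639/4179251106
3517260125077/146396348717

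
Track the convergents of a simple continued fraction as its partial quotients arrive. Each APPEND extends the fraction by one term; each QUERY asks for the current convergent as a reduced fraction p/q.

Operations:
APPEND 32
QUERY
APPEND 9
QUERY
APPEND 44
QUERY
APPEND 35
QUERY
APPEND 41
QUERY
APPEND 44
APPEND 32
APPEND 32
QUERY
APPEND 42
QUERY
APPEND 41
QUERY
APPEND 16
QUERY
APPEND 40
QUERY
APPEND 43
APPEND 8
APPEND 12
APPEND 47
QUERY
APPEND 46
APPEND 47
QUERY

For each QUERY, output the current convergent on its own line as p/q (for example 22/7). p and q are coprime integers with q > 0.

APPEND 32: p_0 = 32·1 + 0 = 32, q_0 = 32·0 + 1 = 1 → 32/1
APPEND 9: p_1 = 9·32 + 1 = 289, q_1 = 9·1 + 0 = 9 → 289/9
APPEND 44: p_2 = 44·289 + 32 = 12748, q_2 = 44·9 + 1 = 397 → 12748/397
APPEND 35: p_3 = 35·12748 + 289 = 446469, q_3 = 35·397 + 9 = 13904 → 446469/13904
APPEND 41: p_4 = 41·446469 + 12748 = 18317977, q_4 = 41·13904 + 397 = 570461 → 18317977/570461
APPEND 44: p_5 = 44·18317977 + 446469 = 806437457, q_5 = 44·570461 + 13904 = 25114188 → 806437457/25114188
APPEND 32: p_6 = 32·806437457 + 18317977 = 25824316601, q_6 = 32·25114188 + 570461 = 804224477 → 25824316601/804224477
APPEND 32: p_7 = 32·25824316601 + 806437457 = 827184568689, q_7 = 32·804224477 + 25114188 = 25760297452 → 827184568689/25760297452
APPEND 42: p_8 = 42·827184568689 + 25824316601 = 34767576201539, q_8 = 42·25760297452 + 804224477 = 1082736717461 → 34767576201539/1082736717461
APPEND 41: p_9 = 41·34767576201539 + 827184568689 = 1426297808831788, q_9 = 41·1082736717461 + 25760297452 = 44417965713353 → 1426297808831788/44417965713353
APPEND 16: p_10 = 16·1426297808831788 + 34767576201539 = 22855532517510147, q_10 = 16·44417965713353 + 1082736717461 = 711770188131109 → 22855532517510147/711770188131109
APPEND 40: p_11 = 40·22855532517510147 + 1426297808831788 = 915647598509237668, q_11 = 40·711770188131109 + 44417965713353 = 28515225490957713 → 915647598509237668/28515225490957713
APPEND 43: p_12 = 43·915647598509237668 + 22855532517510147 = 39395702268414729871, q_12 = 43·28515225490957713 + 711770188131109 = 1226866466299312768 → 39395702268414729871/1226866466299312768
APPEND 8: p_13 = 8·39395702268414729871 + 915647598509237668 = 316081265745827076636, q_13 = 8·1226866466299312768 + 28515225490957713 = 9843446955885459857 → 316081265745827076636/9843446955885459857
APPEND 12: p_14 = 12·316081265745827076636 + 39395702268414729871 = 3832370891218339649503, q_14 = 12·9843446955885459857 + 1226866466299312768 = 119348229936924831052 → 3832370891218339649503/119348229936924831052
APPEND 47: p_15 = 47·3832370891218339649503 + 316081265745827076636 = 180437513153007790603277, q_15 = 47·119348229936924831052 + 9843446955885459857 = 5619210253991352519301 → 180437513153007790603277/5619210253991352519301
APPEND 46: p_16 = 46·180437513153007790603277 + 3832370891218339649503 = 8303957975929576707400245, q_16 = 46·5619210253991352519301 + 119348229936924831052 = 258603019913539140718898 → 8303957975929576707400245/258603019913539140718898
APPEND 47: p_17 = 47·8303957975929576707400245 + 180437513153007790603277 = 390466462381843113038414792, q_17 = 47·258603019913539140718898 + 5619210253991352519301 = 12159961146190330966307507 → 390466462381843113038414792/12159961146190330966307507

32/1
289/9
12748/397
446469/13904
18317977/570461
827184568689/25760297452
34767576201539/1082736717461
1426297808831788/44417965713353
22855532517510147/711770188131109
915647598509237668/28515225490957713
180437513153007790603277/5619210253991352519301
390466462381843113038414792/12159961146190330966307507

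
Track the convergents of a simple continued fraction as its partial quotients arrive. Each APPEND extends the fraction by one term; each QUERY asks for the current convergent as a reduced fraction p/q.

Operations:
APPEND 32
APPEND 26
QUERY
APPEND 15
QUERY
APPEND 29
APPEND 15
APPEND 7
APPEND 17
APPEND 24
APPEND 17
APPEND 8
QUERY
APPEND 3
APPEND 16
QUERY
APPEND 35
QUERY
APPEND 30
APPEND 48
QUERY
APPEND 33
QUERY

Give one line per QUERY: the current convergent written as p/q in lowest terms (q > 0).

833/26
12527/391
2190883937497/68383141499
111703174547801/3486544339595
3916455627336179/122242686960706
5648974311369728387/176319066038677906
186533757647195669942/5822199946429531673

APPEND 32: p_0 = 32·1 + 0 = 32, q_0 = 32·0 + 1 = 1 → 32/1
APPEND 26: p_1 = 26·32 + 1 = 833, q_1 = 26·1 + 0 = 26 → 833/26
APPEND 15: p_2 = 15·833 + 32 = 12527, q_2 = 15·26 + 1 = 391 → 12527/391
APPEND 29: p_3 = 29·12527 + 833 = 364116, q_3 = 29·391 + 26 = 11365 → 364116/11365
APPEND 15: p_4 = 15·364116 + 12527 = 5474267, q_4 = 15·11365 + 391 = 170866 → 5474267/170866
APPEND 7: p_5 = 7·5474267 + 364116 = 38683985, q_5 = 7·170866 + 11365 = 1207427 → 38683985/1207427
APPEND 17: p_6 = 17·38683985 + 5474267 = 663102012, q_6 = 17·1207427 + 170866 = 20697125 → 663102012/20697125
APPEND 24: p_7 = 24·663102012 + 38683985 = 15953132273, q_7 = 24·20697125 + 1207427 = 497938427 → 15953132273/497938427
APPEND 17: p_8 = 17·15953132273 + 663102012 = 271866350653, q_8 = 17·497938427 + 20697125 = 8485650384 → 271866350653/8485650384
APPEND 8: p_9 = 8·271866350653 + 15953132273 = 2190883937497, q_9 = 8·8485650384 + 497938427 = 68383141499 → 2190883937497/68383141499
APPEND 3: p_10 = 3·2190883937497 + 271866350653 = 6844518163144, q_10 = 3·68383141499 + 8485650384 = 213635074881 → 6844518163144/213635074881
APPEND 16: p_11 = 16·6844518163144 + 2190883937497 = 111703174547801, q_11 = 16·213635074881 + 68383141499 = 3486544339595 → 111703174547801/3486544339595
APPEND 35: p_12 = 35·111703174547801 + 6844518163144 = 3916455627336179, q_12 = 35·3486544339595 + 213635074881 = 122242686960706 → 3916455627336179/122242686960706
APPEND 30: p_13 = 30·3916455627336179 + 111703174547801 = 117605371994633171, q_13 = 30·122242686960706 + 3486544339595 = 3670767153160775 → 117605371994633171/3670767153160775
APPEND 48: p_14 = 48·117605371994633171 + 3916455627336179 = 5648974311369728387, q_14 = 48·3670767153160775 + 122242686960706 = 176319066038677906 → 5648974311369728387/176319066038677906
APPEND 33: p_15 = 33·5648974311369728387 + 117605371994633171 = 186533757647195669942, q_15 = 33·176319066038677906 + 3670767153160775 = 5822199946429531673 → 186533757647195669942/5822199946429531673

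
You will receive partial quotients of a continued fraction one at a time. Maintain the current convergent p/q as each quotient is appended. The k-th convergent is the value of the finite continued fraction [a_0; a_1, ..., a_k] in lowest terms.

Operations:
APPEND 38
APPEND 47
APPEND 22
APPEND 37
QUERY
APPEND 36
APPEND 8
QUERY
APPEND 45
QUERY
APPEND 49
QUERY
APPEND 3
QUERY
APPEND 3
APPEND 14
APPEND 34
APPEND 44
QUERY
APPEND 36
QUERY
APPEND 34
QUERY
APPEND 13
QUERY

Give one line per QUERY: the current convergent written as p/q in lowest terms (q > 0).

1457811/38342
421622195/11089118
19025519323/500391657
932672069022/24530280311
2817041726389/74091232590
201295621270869711/5294291722844392
7251214216457392975/190714746621850809
246742578980822230861/6489595676865771898
3214904740967146394168/84555458545876885483

APPEND 38: p_0 = 38·1 + 0 = 38, q_0 = 38·0 + 1 = 1 → 38/1
APPEND 47: p_1 = 47·38 + 1 = 1787, q_1 = 47·1 + 0 = 47 → 1787/47
APPEND 22: p_2 = 22·1787 + 38 = 39352, q_2 = 22·47 + 1 = 1035 → 39352/1035
APPEND 37: p_3 = 37·39352 + 1787 = 1457811, q_3 = 37·1035 + 47 = 38342 → 1457811/38342
APPEND 36: p_4 = 36·1457811 + 39352 = 52520548, q_4 = 36·38342 + 1035 = 1381347 → 52520548/1381347
APPEND 8: p_5 = 8·52520548 + 1457811 = 421622195, q_5 = 8·1381347 + 38342 = 11089118 → 421622195/11089118
APPEND 45: p_6 = 45·421622195 + 52520548 = 19025519323, q_6 = 45·11089118 + 1381347 = 500391657 → 19025519323/500391657
APPEND 49: p_7 = 49·19025519323 + 421622195 = 932672069022, q_7 = 49·500391657 + 11089118 = 24530280311 → 932672069022/24530280311
APPEND 3: p_8 = 3·932672069022 + 19025519323 = 2817041726389, q_8 = 3·24530280311 + 500391657 = 74091232590 → 2817041726389/74091232590
APPEND 3: p_9 = 3·2817041726389 + 932672069022 = 9383797248189, q_9 = 3·74091232590 + 24530280311 = 246803978081 → 9383797248189/246803978081
APPEND 14: p_10 = 14·9383797248189 + 2817041726389 = 134190203201035, q_10 = 14·246803978081 + 74091232590 = 3529346925724 → 134190203201035/3529346925724
APPEND 34: p_11 = 34·134190203201035 + 9383797248189 = 4571850706083379, q_11 = 34·3529346925724 + 246803978081 = 120244599452697 → 4571850706083379/120244599452697
APPEND 44: p_12 = 44·4571850706083379 + 134190203201035 = 201295621270869711, q_12 = 44·120244599452697 + 3529346925724 = 5294291722844392 → 201295621270869711/5294291722844392
APPEND 36: p_13 = 36·201295621270869711 + 4571850706083379 = 7251214216457392975, q_13 = 36·5294291722844392 + 120244599452697 = 190714746621850809 → 7251214216457392975/190714746621850809
APPEND 34: p_14 = 34·7251214216457392975 + 201295621270869711 = 246742578980822230861, q_14 = 34·190714746621850809 + 5294291722844392 = 6489595676865771898 → 246742578980822230861/6489595676865771898
APPEND 13: p_15 = 13·246742578980822230861 + 7251214216457392975 = 3214904740967146394168, q_15 = 13·6489595676865771898 + 190714746621850809 = 84555458545876885483 → 3214904740967146394168/84555458545876885483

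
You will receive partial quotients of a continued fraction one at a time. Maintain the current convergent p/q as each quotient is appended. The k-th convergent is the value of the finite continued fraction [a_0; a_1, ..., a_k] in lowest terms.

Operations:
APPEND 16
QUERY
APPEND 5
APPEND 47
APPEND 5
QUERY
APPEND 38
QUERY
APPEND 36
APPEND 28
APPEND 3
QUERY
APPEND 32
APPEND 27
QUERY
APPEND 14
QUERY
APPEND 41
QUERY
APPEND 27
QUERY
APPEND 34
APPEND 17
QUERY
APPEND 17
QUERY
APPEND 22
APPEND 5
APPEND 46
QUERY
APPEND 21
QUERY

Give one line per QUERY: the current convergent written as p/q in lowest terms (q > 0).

APPEND 16: p_0 = 16·1 + 0 = 16, q_0 = 16·0 + 1 = 1 → 16/1
APPEND 5: p_1 = 5·16 + 1 = 81, q_1 = 5·1 + 0 = 5 → 81/5
APPEND 47: p_2 = 47·81 + 16 = 3823, q_2 = 47·5 + 1 = 236 → 3823/236
APPEND 5: p_3 = 5·3823 + 81 = 19196, q_3 = 5·236 + 5 = 1185 → 19196/1185
APPEND 38: p_4 = 38·19196 + 3823 = 733271, q_4 = 38·1185 + 236 = 45266 → 733271/45266
APPEND 36: p_5 = 36·733271 + 19196 = 26416952, q_5 = 36·45266 + 1185 = 1630761 → 26416952/1630761
APPEND 28: p_6 = 28·26416952 + 733271 = 740407927, q_6 = 28·1630761 + 45266 = 45706574 → 740407927/45706574
APPEND 3: p_7 = 3·740407927 + 26416952 = 2247640733, q_7 = 3·45706574 + 1630761 = 138750483 → 2247640733/138750483
APPEND 32: p_8 = 32·2247640733 + 740407927 = 72664911383, q_8 = 32·138750483 + 45706574 = 4485722030 → 72664911383/4485722030
APPEND 27: p_9 = 27·72664911383 + 2247640733 = 1964200248074, q_9 = 27·4485722030 + 138750483 = 121253245293 → 1964200248074/121253245293
APPEND 14: p_10 = 14·1964200248074 + 72664911383 = 27571468384419, q_10 = 14·121253245293 + 4485722030 = 1702031156132 → 27571468384419/1702031156132
APPEND 41: p_11 = 41·27571468384419 + 1964200248074 = 1132394404009253, q_11 = 41·1702031156132 + 121253245293 = 69904530646705 → 1132394404009253/69904530646705
APPEND 27: p_12 = 27·1132394404009253 + 27571468384419 = 30602220376634250, q_12 = 27·69904530646705 + 1702031156132 = 1889124358617167 → 30602220376634250/1889124358617167
APPEND 34: p_13 = 34·30602220376634250 + 1132394404009253 = 1041607887209573753, q_13 = 34·1889124358617167 + 69904530646705 = 64300132723630383 → 1041607887209573753/64300132723630383
APPEND 17: p_14 = 17·1041607887209573753 + 30602220376634250 = 17737936302939388051, q_14 = 17·64300132723630383 + 1889124358617167 = 1094991380660333678 → 17737936302939388051/1094991380660333678
APPEND 17: p_15 = 17·17737936302939388051 + 1041607887209573753 = 302586525037179170620, q_15 = 17·1094991380660333678 + 64300132723630383 = 18679153603949302909 → 302586525037179170620/18679153603949302909
APPEND 22: p_16 = 22·302586525037179170620 + 17737936302939388051 = 6674641487120881141691, q_16 = 22·18679153603949302909 + 1094991380660333678 = 412036370667544997676 → 6674641487120881141691/412036370667544997676
APPEND 5: p_17 = 5·6674641487120881141691 + 302586525037179170620 = 33675793960641584879075, q_17 = 5·412036370667544997676 + 18679153603949302909 = 2078861006941674291289 → 33675793960641584879075/2078861006941674291289
APPEND 46: p_18 = 46·33675793960641584879075 + 6674641487120881141691 = 1555761163676633785579141, q_18 = 46·2078861006941674291289 + 412036370667544997676 = 96039642689984562396970 → 1555761163676633785579141/96039642689984562396970
APPEND 21: p_19 = 21·1555761163676633785579141 + 33675793960641584879075 = 32704660231169951082041036, q_19 = 21·96039642689984562396970 + 2078861006941674291289 = 2018911357496617484627659 → 32704660231169951082041036/2018911357496617484627659

16/1
19196/1185
733271/45266
2247640733/138750483
1964200248074/121253245293
27571468384419/1702031156132
1132394404009253/69904530646705
30602220376634250/1889124358617167
17737936302939388051/1094991380660333678
302586525037179170620/18679153603949302909
1555761163676633785579141/96039642689984562396970
32704660231169951082041036/2018911357496617484627659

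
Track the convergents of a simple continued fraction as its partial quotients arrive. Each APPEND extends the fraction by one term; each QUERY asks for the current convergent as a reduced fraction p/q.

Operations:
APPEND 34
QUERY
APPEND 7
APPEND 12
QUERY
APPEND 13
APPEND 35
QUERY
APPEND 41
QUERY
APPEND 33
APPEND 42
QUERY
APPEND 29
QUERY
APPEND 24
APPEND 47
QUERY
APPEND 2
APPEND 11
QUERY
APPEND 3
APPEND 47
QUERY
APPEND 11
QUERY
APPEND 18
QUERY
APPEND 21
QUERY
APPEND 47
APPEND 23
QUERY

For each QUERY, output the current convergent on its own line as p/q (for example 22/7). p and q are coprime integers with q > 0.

APPEND 34: p_0 = 34·1 + 0 = 34, q_0 = 34·0 + 1 = 1 → 34/1
APPEND 7: p_1 = 7·34 + 1 = 239, q_1 = 7·1 + 0 = 7 → 239/7
APPEND 12: p_2 = 12·239 + 34 = 2902, q_2 = 12·7 + 1 = 85 → 2902/85
APPEND 13: p_3 = 13·2902 + 239 = 37965, q_3 = 13·85 + 7 = 1112 → 37965/1112
APPEND 35: p_4 = 35·37965 + 2902 = 1331677, q_4 = 35·1112 + 85 = 39005 → 1331677/39005
APPEND 41: p_5 = 41·1331677 + 37965 = 54636722, q_5 = 41·39005 + 1112 = 1600317 → 54636722/1600317
APPEND 33: p_6 = 33·54636722 + 1331677 = 1804343503, q_6 = 33·1600317 + 39005 = 52849466 → 1804343503/52849466
APPEND 42: p_7 = 42·1804343503 + 54636722 = 75837063848, q_7 = 42·52849466 + 1600317 = 2221277889 → 75837063848/2221277889
APPEND 29: p_8 = 29·75837063848 + 1804343503 = 2201079195095, q_8 = 29·2221277889 + 52849466 = 64469908247 → 2201079195095/64469908247
APPEND 24: p_9 = 24·2201079195095 + 75837063848 = 52901737746128, q_9 = 24·64469908247 + 2221277889 = 1549499075817 → 52901737746128/1549499075817
APPEND 47: p_10 = 47·52901737746128 + 2201079195095 = 2488582753263111, q_10 = 47·1549499075817 + 64469908247 = 72890926471646 → 2488582753263111/72890926471646
APPEND 2: p_11 = 2·2488582753263111 + 52901737746128 = 5030067244272350, q_11 = 2·72890926471646 + 1549499075817 = 147331352019109 → 5030067244272350/147331352019109
APPEND 11: p_12 = 11·5030067244272350 + 2488582753263111 = 57819322440258961, q_12 = 11·147331352019109 + 72890926471646 = 1693535798681845 → 57819322440258961/1693535798681845
APPEND 3: p_13 = 3·57819322440258961 + 5030067244272350 = 178488034565049233, q_13 = 3·1693535798681845 + 147331352019109 = 5227938748064644 → 178488034565049233/5227938748064644
APPEND 47: p_14 = 47·178488034565049233 + 57819322440258961 = 8446756946997572912, q_14 = 47·5227938748064644 + 1693535798681845 = 247406656957720113 → 8446756946997572912/247406656957720113
APPEND 11: p_15 = 11·8446756946997572912 + 178488034565049233 = 93092814451538351265, q_15 = 11·247406656957720113 + 5227938748064644 = 2726701165282985887 → 93092814451538351265/2726701165282985887
APPEND 18: p_16 = 18·93092814451538351265 + 8446756946997572912 = 1684117417074687895682, q_16 = 18·2726701165282985887 + 247406656957720113 = 49328027632051466079 → 1684117417074687895682/49328027632051466079
APPEND 21: p_17 = 21·1684117417074687895682 + 93092814451538351265 = 35459558573019984160587, q_17 = 21·49328027632051466079 + 2726701165282985887 = 1038615281438363773546 → 35459558573019984160587/1038615281438363773546
APPEND 47: p_18 = 47·35459558573019984160587 + 1684117417074687895682 = 1668283370349013943443271, q_18 = 47·1038615281438363773546 + 49328027632051466079 = 48864246255235148822741 → 1668283370349013943443271/48864246255235148822741
APPEND 23: p_19 = 23·1668283370349013943443271 + 35459558573019984160587 = 38405977076600340683355820, q_19 = 23·48864246255235148822741 + 1038615281438363773546 = 1124916279151846786696589 → 38405977076600340683355820/1124916279151846786696589

34/1
2902/85
1331677/39005
54636722/1600317
75837063848/2221277889
2201079195095/64469908247
2488582753263111/72890926471646
57819322440258961/1693535798681845
8446756946997572912/247406656957720113
93092814451538351265/2726701165282985887
1684117417074687895682/49328027632051466079
35459558573019984160587/1038615281438363773546
38405977076600340683355820/1124916279151846786696589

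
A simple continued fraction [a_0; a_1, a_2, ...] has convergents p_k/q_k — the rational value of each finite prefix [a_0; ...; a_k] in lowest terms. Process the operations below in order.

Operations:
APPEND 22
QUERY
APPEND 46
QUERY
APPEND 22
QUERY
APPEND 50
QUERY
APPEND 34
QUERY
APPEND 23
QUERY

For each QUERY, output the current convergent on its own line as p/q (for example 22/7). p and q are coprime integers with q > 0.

22/1
1013/46
22308/1013
1116413/50696
37980350/1724677
874664463/39718267

APPEND 22: p_0 = 22·1 + 0 = 22, q_0 = 22·0 + 1 = 1 → 22/1
APPEND 46: p_1 = 46·22 + 1 = 1013, q_1 = 46·1 + 0 = 46 → 1013/46
APPEND 22: p_2 = 22·1013 + 22 = 22308, q_2 = 22·46 + 1 = 1013 → 22308/1013
APPEND 50: p_3 = 50·22308 + 1013 = 1116413, q_3 = 50·1013 + 46 = 50696 → 1116413/50696
APPEND 34: p_4 = 34·1116413 + 22308 = 37980350, q_4 = 34·50696 + 1013 = 1724677 → 37980350/1724677
APPEND 23: p_5 = 23·37980350 + 1116413 = 874664463, q_5 = 23·1724677 + 50696 = 39718267 → 874664463/39718267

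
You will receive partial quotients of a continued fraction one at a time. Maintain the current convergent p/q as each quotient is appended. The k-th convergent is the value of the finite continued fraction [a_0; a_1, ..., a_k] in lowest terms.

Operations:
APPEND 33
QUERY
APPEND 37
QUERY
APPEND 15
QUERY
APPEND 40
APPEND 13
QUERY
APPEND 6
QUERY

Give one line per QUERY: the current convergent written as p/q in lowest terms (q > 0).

33/1
1222/37
18363/556
9583009/290157
58233796/1763219

APPEND 33: p_0 = 33·1 + 0 = 33, q_0 = 33·0 + 1 = 1 → 33/1
APPEND 37: p_1 = 37·33 + 1 = 1222, q_1 = 37·1 + 0 = 37 → 1222/37
APPEND 15: p_2 = 15·1222 + 33 = 18363, q_2 = 15·37 + 1 = 556 → 18363/556
APPEND 40: p_3 = 40·18363 + 1222 = 735742, q_3 = 40·556 + 37 = 22277 → 735742/22277
APPEND 13: p_4 = 13·735742 + 18363 = 9583009, q_4 = 13·22277 + 556 = 290157 → 9583009/290157
APPEND 6: p_5 = 6·9583009 + 735742 = 58233796, q_5 = 6·290157 + 22277 = 1763219 → 58233796/1763219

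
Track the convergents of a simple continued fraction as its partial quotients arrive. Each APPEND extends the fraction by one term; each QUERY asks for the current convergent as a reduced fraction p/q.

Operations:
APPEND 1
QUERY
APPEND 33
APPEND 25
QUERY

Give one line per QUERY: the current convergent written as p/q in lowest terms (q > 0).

APPEND 1: p_0 = 1·1 + 0 = 1, q_0 = 1·0 + 1 = 1 → 1/1
APPEND 33: p_1 = 33·1 + 1 = 34, q_1 = 33·1 + 0 = 33 → 34/33
APPEND 25: p_2 = 25·34 + 1 = 851, q_2 = 25·33 + 1 = 826 → 851/826

1/1
851/826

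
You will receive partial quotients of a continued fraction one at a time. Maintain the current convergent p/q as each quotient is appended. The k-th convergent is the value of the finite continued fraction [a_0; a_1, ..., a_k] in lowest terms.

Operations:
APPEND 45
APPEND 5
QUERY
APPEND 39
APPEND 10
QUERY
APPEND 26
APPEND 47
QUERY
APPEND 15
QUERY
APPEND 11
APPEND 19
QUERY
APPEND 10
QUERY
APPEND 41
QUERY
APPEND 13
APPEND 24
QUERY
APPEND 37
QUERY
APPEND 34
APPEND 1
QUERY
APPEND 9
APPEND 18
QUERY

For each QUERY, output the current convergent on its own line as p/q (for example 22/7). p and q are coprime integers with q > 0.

APPEND 45: p_0 = 45·1 + 0 = 45, q_0 = 45·0 + 1 = 1 → 45/1
APPEND 5: p_1 = 5·45 + 1 = 226, q_1 = 5·1 + 0 = 5 → 226/5
APPEND 39: p_2 = 39·226 + 45 = 8859, q_2 = 39·5 + 1 = 196 → 8859/196
APPEND 10: p_3 = 10·8859 + 226 = 88816, q_3 = 10·196 + 5 = 1965 → 88816/1965
APPEND 26: p_4 = 26·88816 + 8859 = 2318075, q_4 = 26·1965 + 196 = 51286 → 2318075/51286
APPEND 47: p_5 = 47·2318075 + 88816 = 109038341, q_5 = 47·51286 + 1965 = 2412407 → 109038341/2412407
APPEND 15: p_6 = 15·109038341 + 2318075 = 1637893190, q_6 = 15·2412407 + 51286 = 36237391 → 1637893190/36237391
APPEND 11: p_7 = 11·1637893190 + 109038341 = 18125863431, q_7 = 11·36237391 + 2412407 = 401023708 → 18125863431/401023708
APPEND 19: p_8 = 19·18125863431 + 1637893190 = 346029298379, q_8 = 19·401023708 + 36237391 = 7655687843 → 346029298379/7655687843
APPEND 10: p_9 = 10·346029298379 + 18125863431 = 3478418847221, q_9 = 10·7655687843 + 401023708 = 76957902138 → 3478418847221/76957902138
APPEND 41: p_10 = 41·3478418847221 + 346029298379 = 142961202034440, q_10 = 41·76957902138 + 7655687843 = 3162929675501 → 142961202034440/3162929675501
APPEND 13: p_11 = 13·142961202034440 + 3478418847221 = 1861974045294941, q_11 = 13·3162929675501 + 76957902138 = 41195043683651 → 1861974045294941/41195043683651
APPEND 24: p_12 = 24·1861974045294941 + 142961202034440 = 44830338289113024, q_12 = 24·41195043683651 + 3162929675501 = 991843978083125 → 44830338289113024/991843978083125
APPEND 37: p_13 = 37·44830338289113024 + 1861974045294941 = 1660584490742476829, q_13 = 37·991843978083125 + 41195043683651 = 36739422232759276 → 1660584490742476829/36739422232759276
APPEND 34: p_14 = 34·1660584490742476829 + 44830338289113024 = 56504703023533325210, q_14 = 34·36739422232759276 + 991843978083125 = 1250132199891898509 → 56504703023533325210/1250132199891898509
APPEND 1: p_15 = 1·56504703023533325210 + 1660584490742476829 = 58165287514275802039, q_15 = 1·1250132199891898509 + 36739422232759276 = 1286871622124657785 → 58165287514275802039/1286871622124657785
APPEND 9: p_16 = 9·58165287514275802039 + 56504703023533325210 = 579992290652015543561, q_16 = 9·1286871622124657785 + 1250132199891898509 = 12831976799013818574 → 579992290652015543561/12831976799013818574
APPEND 18: p_17 = 18·579992290652015543561 + 58165287514275802039 = 10498026519250555586137, q_17 = 18·12831976799013818574 + 1286871622124657785 = 232262454004373392117 → 10498026519250555586137/232262454004373392117

226/5
88816/1965
109038341/2412407
1637893190/36237391
346029298379/7655687843
3478418847221/76957902138
142961202034440/3162929675501
44830338289113024/991843978083125
1660584490742476829/36739422232759276
58165287514275802039/1286871622124657785
10498026519250555586137/232262454004373392117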